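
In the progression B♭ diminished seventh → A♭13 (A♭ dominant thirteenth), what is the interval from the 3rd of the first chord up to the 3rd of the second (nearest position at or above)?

major seventh

B♭ diminished seventh has D♭ as its 3rd, and A♭13 (A♭ dominant thirteenth) has C as its 3rd.
Counting 7 letters and 11 half steps from D♭ gives a major seventh.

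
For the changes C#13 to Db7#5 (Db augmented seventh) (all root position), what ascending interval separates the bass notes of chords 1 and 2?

diminished second

The roots are C# and Db.
C# up to Db is 0 semitones, a whole step narrower than a major second, so the interval is diminished.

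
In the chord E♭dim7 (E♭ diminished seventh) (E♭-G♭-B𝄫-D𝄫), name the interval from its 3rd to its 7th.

3rd = G♭; 7th = D𝄫.
5 letter names make it a fifth; at 6 semitones (a half step narrower than perfect) the quality is diminished.

diminished fifth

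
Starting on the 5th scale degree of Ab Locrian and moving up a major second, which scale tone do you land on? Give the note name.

The scale is Ab Bbb Cb Db Ebb Fb Gb.
The 5th scale degree is Ebb; a major second above that is Fb — scale degree 6.

Fb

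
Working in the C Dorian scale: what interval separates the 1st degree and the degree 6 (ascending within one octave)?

The scale runs C D Eb F G A Bb.
That puts C below A.
C up to A spans 6 letter names and 9 semitones — a major sixth.

major 6th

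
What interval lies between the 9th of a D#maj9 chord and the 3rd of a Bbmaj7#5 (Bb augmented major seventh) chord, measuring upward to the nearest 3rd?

diminished seventh

The 9th of D#maj9 is E#; the 3rd of Bbmaj7#5 (Bb augmented major seventh) is D.
E# up to D is 9 semitones, a whole step narrower than a major seventh, so the interval is diminished.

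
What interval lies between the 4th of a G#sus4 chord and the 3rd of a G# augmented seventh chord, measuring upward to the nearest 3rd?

major 7th

The 4th of G#sus4 is C#; the 3rd of G# augmented seventh is B#.
C# up to B# spans 7 letter names and 11 semitones — a major seventh.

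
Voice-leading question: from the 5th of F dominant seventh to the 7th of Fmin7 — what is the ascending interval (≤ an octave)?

minor third

The 5th of F dominant seventh is C; the 7th of Fmin7 is Eb.
From C to Eb: 3 semitones over a third = minor.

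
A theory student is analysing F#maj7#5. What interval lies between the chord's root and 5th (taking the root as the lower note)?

augmented fifth

F#maj7#5 is spelled F# A# C## E#.
That puts F# below C##.
5 letter names make it a fifth; at 8 semitones (a half step wider than perfect) the quality is augmented.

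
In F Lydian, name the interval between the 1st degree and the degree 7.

M7

The scale runs F G A B C D E.
The 1st degree is F and the 7th degree is E.
From F to E is 11 semitones, exactly the major seventh.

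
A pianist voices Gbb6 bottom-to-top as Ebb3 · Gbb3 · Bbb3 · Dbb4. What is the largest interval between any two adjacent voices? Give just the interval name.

Adjacent intervals: Ebb3→Gbb3 = minor third; Gbb3→Bbb3 = major third; Bbb3→Dbb4 = minor third.
The largest is Gbb3 to Bbb3, a major third (4 semitones).

major third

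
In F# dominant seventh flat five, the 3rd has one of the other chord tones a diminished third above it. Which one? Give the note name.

C

F# dominant seventh flat five is spelled F#–A#–C–E.
The 3rd is A#. A diminished third above A# is C.
C is the chord's 5th.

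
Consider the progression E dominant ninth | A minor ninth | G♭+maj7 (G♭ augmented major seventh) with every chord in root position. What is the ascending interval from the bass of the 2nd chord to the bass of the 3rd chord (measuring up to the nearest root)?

The roots are A and G♭.
A up to G♭ is 9 semitones, a whole step narrower than a major seventh, so the interval is diminished.

diminished 7th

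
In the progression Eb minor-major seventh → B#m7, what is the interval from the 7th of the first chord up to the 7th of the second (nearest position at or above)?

augmented fifth

Eb minor-major seventh has D as its 7th, and B#m7 has A# as its 7th.
D up to A# is 8 semitones, a half step wider than a perfect fifth, so the interval is augmented.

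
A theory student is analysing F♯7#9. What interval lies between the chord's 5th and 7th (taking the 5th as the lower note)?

The chord tones of F♯7#9 are F♯-A♯-C♯-E-G𝄪.
The 5th is C♯ and the 7th is E.
From C♯ to E: 3 semitones over a third = minor.

m3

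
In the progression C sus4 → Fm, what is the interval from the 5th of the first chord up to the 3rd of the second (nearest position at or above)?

minor second

The 5th of C sus4 is G; the 3rd of Fm is Ab.
2 letter names make it a second; at 1 semitone (a half step narrower than major) the quality is minor.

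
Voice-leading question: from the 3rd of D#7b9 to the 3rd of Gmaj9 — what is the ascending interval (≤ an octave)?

The 3rd of D#7b9 is F##; the 3rd of Gmaj9 is B.
From F## to B: 4 semitones over a fourth = diminished.

diminished fourth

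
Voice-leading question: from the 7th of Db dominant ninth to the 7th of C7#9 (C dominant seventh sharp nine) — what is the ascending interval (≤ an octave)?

major 7th

Db dominant ninth has Cb as its 7th, and C7#9 (C dominant seventh sharp nine) has Bb as its 7th.
Counting 7 letters and 11 half steps from Cb gives a major seventh.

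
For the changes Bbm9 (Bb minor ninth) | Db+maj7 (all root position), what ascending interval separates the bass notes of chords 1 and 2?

minor 3rd

The roots are Bb and Db.
From Bb to Db: 3 semitones over a third = minor.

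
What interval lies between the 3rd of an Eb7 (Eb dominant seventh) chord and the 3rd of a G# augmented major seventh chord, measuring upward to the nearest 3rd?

augmented third

The 3rd of Eb7 (Eb dominant seventh) is G; the 3rd of G# augmented major seventh is B#.
3 letter names make it a third; at 5 semitones (a half step wider than major) the quality is augmented.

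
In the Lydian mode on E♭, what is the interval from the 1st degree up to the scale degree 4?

A4

The scale runs E♭ F G A B♭ C D.
The 1st degree is E♭ and the 4th degree is A.
From E♭ to A: 6 semitones over a fourth = augmented.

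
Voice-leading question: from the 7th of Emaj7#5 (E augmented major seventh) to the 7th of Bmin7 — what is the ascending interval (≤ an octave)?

The 7th of Emaj7#5 (E augmented major seventh) is D#; the 7th of Bmin7 is A.
D# up to A is 6 semitones, a half step narrower than a perfect fifth, so the interval is diminished.

diminished 5th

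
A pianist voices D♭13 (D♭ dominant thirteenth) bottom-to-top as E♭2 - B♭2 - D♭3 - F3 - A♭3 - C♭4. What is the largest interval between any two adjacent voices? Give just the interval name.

Adjacent intervals: E♭2→B♭2 = perfect fifth; B♭2→D♭3 = minor third; D♭3→F3 = major third; F3→A♭3 = minor third; A♭3→C♭4 = minor third.
The largest is E♭2 to B♭2, a perfect fifth (7 semitones).

P5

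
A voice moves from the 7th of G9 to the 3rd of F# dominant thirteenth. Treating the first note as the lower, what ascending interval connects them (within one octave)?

augmented 3rd

G9 has F as its 7th, and F# dominant thirteenth has A# as its 3rd.
F up to A# is 5 semitones, a half step wider than a major third, so the interval is augmented.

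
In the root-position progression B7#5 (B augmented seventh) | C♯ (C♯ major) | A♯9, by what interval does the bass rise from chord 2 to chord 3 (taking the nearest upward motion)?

M6

The roots are C♯ and A♯.
From C♯ to A♯ is 9 semitones, exactly the major sixth.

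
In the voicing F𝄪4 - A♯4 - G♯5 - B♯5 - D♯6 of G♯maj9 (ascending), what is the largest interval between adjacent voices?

Adjacent intervals: F𝄪4→A♯4 = minor third; A♯4→G♯5 = minor seventh; G♯5→B♯5 = major third; B♯5→D♯6 = minor third.
The largest is A♯4 to G♯5, a minor seventh (10 semitones).

minor seventh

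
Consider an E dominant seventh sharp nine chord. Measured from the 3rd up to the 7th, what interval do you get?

E7#9 is spelled E, G♯, B, D, F𝄪.
So we need the interval from G♯ up to D.
From G♯ to D: 6 semitones over a fifth = diminished.

diminished 5th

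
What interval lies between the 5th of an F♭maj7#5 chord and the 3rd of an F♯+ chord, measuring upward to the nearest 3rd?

F♭maj7#5 has C as its 5th, and F♯+ has A♯ as its 3rd.
6 letter names make it a sixth; at 10 semitones (a half step wider than major) the quality is augmented.

A6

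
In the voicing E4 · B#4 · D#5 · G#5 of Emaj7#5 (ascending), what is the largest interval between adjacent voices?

Adjacent intervals: E4→B#4 = augmented fifth; B#4→D#5 = minor third; D#5→G#5 = perfect fourth.
The largest is E4 to B#4, an augmented fifth (8 semitones).

augmented 5th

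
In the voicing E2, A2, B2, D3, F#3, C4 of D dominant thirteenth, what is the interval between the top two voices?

diminished fifth

Those voices are F#3 and C4.
F# up to C is 6 semitones, a half step narrower than a perfect fifth, so the interval is diminished.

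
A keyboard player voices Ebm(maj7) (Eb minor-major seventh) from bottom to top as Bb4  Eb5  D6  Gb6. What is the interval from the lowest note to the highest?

m13

The outer voices are Bb4 and Gb6.
Bb up to Gb is 20 semitones, a half step narrower than a major thirteenth, so the interval is minor.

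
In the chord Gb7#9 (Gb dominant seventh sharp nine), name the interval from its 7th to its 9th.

The chord tones of Gb dominant seventh sharp nine are Gb, Bb, Db, Fb, A.
7th = Fb; 9th = A.
From Fb to A: 5 semitones over a third = augmented.

augmented 3rd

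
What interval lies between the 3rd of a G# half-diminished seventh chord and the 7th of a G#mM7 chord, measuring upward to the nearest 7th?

augmented fifth

The 3rd of G# half-diminished seventh is B; the 7th of G#mM7 is F##.
B up to F## is 8 semitones, a half step wider than a perfect fifth, so the interval is augmented.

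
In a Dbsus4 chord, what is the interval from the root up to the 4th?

The chord tones of Dbsus4 are Db-Gb-Ab.
So we need the interval from Db up to Gb.
From Db to Gb is 5 semitones, exactly the perfect fourth.

perfect 4th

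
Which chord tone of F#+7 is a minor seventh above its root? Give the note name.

E

Spelling the chord: F#, A#, C##, E.
The root is F#. A minor seventh above F# is E.
E is the chord's 7th.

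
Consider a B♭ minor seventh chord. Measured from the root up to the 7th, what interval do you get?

minor seventh

Spelling the chord: B♭ D♭ F A♭.
That puts B♭ below A♭.
B♭ up to A♭ is 10 semitones, a half step narrower than a major seventh, so the interval is minor.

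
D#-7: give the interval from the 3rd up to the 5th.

major third

D# minor seventh: D#, F#, A#, C#.
3rd = F#; 5th = A#.
F# up to A# spans 3 letter names and 4 semitones — a major third.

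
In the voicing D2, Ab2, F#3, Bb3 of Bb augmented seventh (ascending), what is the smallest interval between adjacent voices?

d4

Adjacent intervals: D2→Ab2 = diminished fifth; Ab2→F#3 = augmented sixth; F#3→Bb3 = diminished fourth.
The smallest is F#3 to Bb3, a diminished fourth (4 semitones).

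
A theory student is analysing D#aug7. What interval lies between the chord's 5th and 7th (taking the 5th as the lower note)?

diminished third

Spelling the chord: D# F## A## C#.
So we need the interval from A## up to C#.
From A## to C#: 2 semitones over a third = diminished.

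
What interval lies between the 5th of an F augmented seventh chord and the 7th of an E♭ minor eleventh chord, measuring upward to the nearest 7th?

F augmented seventh has C♯ as its 5th, and E♭ minor eleventh has D♭ as its 7th.
From C♯ to D♭: 0 semitones over a second = diminished.

diminished second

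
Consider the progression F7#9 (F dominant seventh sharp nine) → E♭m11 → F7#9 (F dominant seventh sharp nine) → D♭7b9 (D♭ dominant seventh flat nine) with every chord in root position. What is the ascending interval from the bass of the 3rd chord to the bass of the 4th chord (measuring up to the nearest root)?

minor 6th

The roots are F and D♭.
F up to D♭ is 8 semitones, a half step narrower than a major sixth, so the interval is minor.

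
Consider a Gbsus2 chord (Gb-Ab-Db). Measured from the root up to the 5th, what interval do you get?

So we need the interval from Gb up to Db.
From Gb to Db is 7 semitones, exactly the perfect fifth.

perfect fifth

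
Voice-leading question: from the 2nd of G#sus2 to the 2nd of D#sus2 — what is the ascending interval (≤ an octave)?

G#sus2 has A# as its 2nd, and D#sus2 has E# as its 2nd.
From A# to E# is 7 semitones, exactly the perfect fifth.

P5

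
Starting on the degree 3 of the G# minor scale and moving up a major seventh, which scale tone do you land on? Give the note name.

The scale is G# A# B C# D# E F#.
The degree 3 is B; a major seventh above that is A# — scale degree 2.

A#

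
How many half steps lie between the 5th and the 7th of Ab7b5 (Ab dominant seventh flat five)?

4

The chord tones of Ab dominant seventh flat five are Ab C Ebb Gb.
Ebb to Gb is a major third: 4 semitones.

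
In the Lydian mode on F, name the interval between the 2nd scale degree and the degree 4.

F lydian: F G A B C D E.
That puts G below B.
From G to B is 4 semitones, exactly the major third.

major third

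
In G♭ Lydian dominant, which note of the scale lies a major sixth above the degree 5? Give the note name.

Bb

The scale is G♭ A♭ B♭ C D♭ E♭ F♭.
The degree 5 is D♭; a major sixth above that is B♭ — scale degree 3.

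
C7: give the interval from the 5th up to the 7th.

The chord tones of C dominant seventh are C–E–G–Bb.
So we need the interval from G up to Bb.
G up to Bb is 3 semitones, a half step narrower than a major third, so the interval is minor.

minor third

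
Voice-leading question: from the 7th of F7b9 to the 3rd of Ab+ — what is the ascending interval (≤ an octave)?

major sixth

The 7th of F7b9 is Eb; the 3rd of Ab+ is C.
Counting 6 letters and 9 half steps from Eb gives a major sixth.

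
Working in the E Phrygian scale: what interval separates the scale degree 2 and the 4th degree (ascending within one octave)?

Spelling the E Phrygian scale: E F G A B C D.
So we need the interval from F up to A.
From F to A is 4 semitones, exactly the major third.

major 3rd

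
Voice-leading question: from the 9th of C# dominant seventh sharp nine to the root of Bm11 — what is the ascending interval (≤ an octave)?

The 9th of C# dominant seventh sharp nine is D##; the root of Bm11 is B.
6 letter names make it a sixth; at 7 semitones (a whole step narrower than major) the quality is diminished.

diminished 6th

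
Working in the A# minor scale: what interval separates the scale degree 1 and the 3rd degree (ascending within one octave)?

The scale runs A# B# C# D# E# F# G#.
That puts A# below C#.
3 letter names make it a third; at 3 semitones (a half step narrower than major) the quality is minor.

minor 3rd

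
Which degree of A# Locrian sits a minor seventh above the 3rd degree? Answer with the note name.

B

The scale is A# B C# D# E F# G#.
The 3rd degree is C#; a minor seventh above that is B — scale degree 2.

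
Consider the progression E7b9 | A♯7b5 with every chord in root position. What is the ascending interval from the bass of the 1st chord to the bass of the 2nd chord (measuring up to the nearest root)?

The roots are E and A♯.
From E to A♯: 6 semitones over a fourth = augmented.

augmented 4th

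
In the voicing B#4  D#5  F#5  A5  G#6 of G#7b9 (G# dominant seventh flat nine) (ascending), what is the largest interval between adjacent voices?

Adjacent intervals: B#4→D#5 = minor third; D#5→F#5 = minor third; F#5→A5 = minor third; A5→G#6 = major seventh.
The largest is A5 to G#6, a major seventh (11 semitones).

major 7th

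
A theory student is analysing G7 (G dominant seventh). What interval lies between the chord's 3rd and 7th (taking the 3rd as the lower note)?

diminished 5th

The chord tones of G7 are G B D F.
So we need the interval from B up to F.
B up to F is 6 semitones, a half step narrower than a perfect fifth, so the interval is diminished.
This 3–7 tritone is the characteristic tension at the heart of the dominant sound.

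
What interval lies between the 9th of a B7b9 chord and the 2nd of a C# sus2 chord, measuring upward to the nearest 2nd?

augmented second

The 9th of B7b9 is C; the 2nd of C# sus2 is D#.
From C to D#: 3 semitones over a second = augmented.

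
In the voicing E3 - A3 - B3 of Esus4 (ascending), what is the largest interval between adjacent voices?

Adjacent intervals: E3→A3 = perfect fourth; A3→B3 = major second.
The largest is E3 to A3, a perfect fourth (5 semitones).

perfect 4th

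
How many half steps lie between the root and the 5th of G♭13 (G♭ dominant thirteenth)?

7

The chord tones of G♭13 are G♭, B♭, D♭, F♭, A♭, E♭.
G♭ to D♭ is a perfect fifth: 7 semitones.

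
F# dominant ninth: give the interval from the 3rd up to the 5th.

minor third

F# dominant ninth: F#, A#, C#, E, G#.
The 3rd is A# and the 5th is C#.
From A# to C#: 3 semitones over a third = minor.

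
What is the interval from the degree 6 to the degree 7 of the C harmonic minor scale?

C harmonic minor: C D E♭ F G A♭ B.
Degree 6 = A♭; 7th degree = B.
From A♭ to B: 3 semitones over a second = augmented.

A2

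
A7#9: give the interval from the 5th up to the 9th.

augmented fifth

The chord tones of A7#9 are A C♯ E G B♯.
So we need the interval from E up to B♯.
E up to B♯ is 8 semitones, a half step wider than a perfect fifth, so the interval is augmented.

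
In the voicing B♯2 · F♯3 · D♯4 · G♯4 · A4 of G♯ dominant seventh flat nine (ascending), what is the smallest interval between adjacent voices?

Adjacent intervals: B♯2→F♯3 = diminished fifth; F♯3→D♯4 = major sixth; D♯4→G♯4 = perfect fourth; G♯4→A4 = minor second.
The smallest is G♯4 to A4, a minor second (1 semitone).

m2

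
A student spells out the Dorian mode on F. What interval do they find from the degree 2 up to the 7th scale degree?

minor sixth

Spelling the Dorian mode on F: F G Ab Bb C D Eb.
Degree 2 = G; 7th degree = Eb.
G up to Eb is 8 semitones, a half step narrower than a major sixth, so the interval is minor.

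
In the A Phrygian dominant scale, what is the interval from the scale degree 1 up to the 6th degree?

m6

The scale runs A Bb C# D E F G.
That puts A below F.
From A to F: 8 semitones over a sixth = minor.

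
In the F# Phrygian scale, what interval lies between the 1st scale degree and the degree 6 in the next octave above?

minor thirteenth

The scale runs F# G A B C# D E.
The 1st scale degree is F# and the degree 6 (up an octave) is D.
From F# to D: 20 semitones over a thirteenth = minor.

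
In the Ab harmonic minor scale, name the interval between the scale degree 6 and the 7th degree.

The scale runs Ab Bb Cb Db Eb Fb G.
The scale degree 6 is Fb and the scale degree 7 is G.
From Fb to G: 3 semitones over a second = augmented.

augmented 2nd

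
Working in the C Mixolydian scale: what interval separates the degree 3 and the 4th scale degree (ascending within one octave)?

The scale runs C D E F G A B♭.
The degree 3 is E and the scale degree 4 is F.
E up to F is 1 semitone, a half step narrower than a major second, so the interval is minor.

minor second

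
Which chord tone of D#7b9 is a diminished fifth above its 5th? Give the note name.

D#7b9 (D# dominant seventh flat nine): D# F## A# C# E.
The 5th is A#. A diminished fifth above A# is E.
E is the chord's 9th.

E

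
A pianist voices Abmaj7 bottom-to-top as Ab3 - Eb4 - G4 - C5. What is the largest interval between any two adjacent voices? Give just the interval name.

Adjacent intervals: Ab3→Eb4 = perfect fifth; Eb4→G4 = major third; G4→C5 = perfect fourth.
The largest is Ab3 to Eb4, a perfect fifth (7 semitones).

perfect 5th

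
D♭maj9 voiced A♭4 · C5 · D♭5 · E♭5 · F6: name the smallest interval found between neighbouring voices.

minor 2nd

Adjacent intervals: A♭4→C5 = major third; C5→D♭5 = minor second; D♭5→E♭5 = major second; E♭5→F6 = major ninth.
The smallest is C5 to D♭5, a minor second (1 semitone).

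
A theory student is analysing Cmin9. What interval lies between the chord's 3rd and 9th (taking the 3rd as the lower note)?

major seventh

Spelling the chord: C, Eb, G, Bb, D.
The 3rd is Eb and the 9th is D.
From Eb to D is 11 semitones, exactly the major seventh.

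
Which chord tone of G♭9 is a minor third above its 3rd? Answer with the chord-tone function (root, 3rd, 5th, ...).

5th

The chord tones of G♭9 are G♭ B♭ D♭ F♭ A♭.
The 3rd is B♭. A minor third above B♭ is D♭.
D♭ is the chord's 5th.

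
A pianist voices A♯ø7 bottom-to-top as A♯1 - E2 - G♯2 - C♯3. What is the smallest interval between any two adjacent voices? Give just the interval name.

Adjacent intervals: A♯1→E2 = diminished fifth; E2→G♯2 = major third; G♯2→C♯3 = perfect fourth.
The smallest is E2 to G♯2, a major third (4 semitones).

major third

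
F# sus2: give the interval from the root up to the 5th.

F# sus2: F#–G#–C#.
The root is F# and the 5th is C#.
From F# to C# is 7 semitones, exactly the perfect fifth.

perfect fifth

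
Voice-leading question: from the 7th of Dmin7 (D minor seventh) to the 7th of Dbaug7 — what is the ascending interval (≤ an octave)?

diminished octave

Dmin7 (D minor seventh) has C as its 7th, and Dbaug7 has Cb as its 7th.
8 letter names make it an octave; at 11 semitones (a half step narrower than perfect) the quality is diminished.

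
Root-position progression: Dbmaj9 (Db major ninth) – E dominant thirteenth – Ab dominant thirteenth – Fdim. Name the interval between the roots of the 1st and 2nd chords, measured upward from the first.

The roots are Db and E.
2 letter names make it a second; at 3 semitones (a half step wider than major) the quality is augmented.

A2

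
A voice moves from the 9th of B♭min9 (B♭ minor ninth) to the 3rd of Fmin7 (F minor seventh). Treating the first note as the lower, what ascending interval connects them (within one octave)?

The 9th of B♭min9 (B♭ minor ninth) is C; the 3rd of Fmin7 (F minor seventh) is A♭.
From C to A♭: 8 semitones over a sixth = minor.

minor 6th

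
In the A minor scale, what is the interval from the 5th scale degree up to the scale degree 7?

The scale runs A B C D E F G.
That puts E below G.
E up to G is 3 semitones, a half step narrower than a major third, so the interval is minor.

minor third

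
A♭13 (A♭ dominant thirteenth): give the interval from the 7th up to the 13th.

major 7th

The chord tones of A♭13 are A♭-C-E♭-G♭-B♭-F.
So we need the interval from G♭ up to F.
G♭ up to F spans 7 letter names and 11 semitones — a major seventh.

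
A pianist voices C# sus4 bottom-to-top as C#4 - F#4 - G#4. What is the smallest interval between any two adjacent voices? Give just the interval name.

major second

Adjacent intervals: C#4→F#4 = perfect fourth; F#4→G#4 = major second.
The smallest is F#4 to G#4, a major second (2 semitones).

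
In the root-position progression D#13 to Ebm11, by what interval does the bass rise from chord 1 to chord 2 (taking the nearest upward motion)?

diminished 2nd

The roots are D# and Eb.
2 letter names make it a second; at 0 semitones (a whole step narrower than major) the quality is diminished.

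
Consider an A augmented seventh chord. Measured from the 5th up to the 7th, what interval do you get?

A augmented seventh is spelled A, C#, E#, G.
5th = E#; 7th = G.
E# up to G is 2 semitones, a whole step narrower than a major third, so the interval is diminished.

d3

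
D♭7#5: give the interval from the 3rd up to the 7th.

D♭7#5: D♭, F, A, C♭.
That puts F below C♭.
F up to C♭ is 6 semitones, a half step narrower than a perfect fifth, so the interval is diminished.
That tritone between 3rd and 7th is what gives the dominant seventh its pull toward resolution.

diminished 5th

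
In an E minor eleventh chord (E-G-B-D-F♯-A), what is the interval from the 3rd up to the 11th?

That puts G below A.
From G to A is 14 semitones, exactly the major ninth.

major ninth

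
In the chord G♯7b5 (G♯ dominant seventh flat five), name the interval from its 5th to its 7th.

The chord tones of G♯7b5 are G♯-B♯-D-F♯.
So we need the interval from D up to F♯.
D up to F♯ spans 3 letter names and 4 semitones — a major third.

major third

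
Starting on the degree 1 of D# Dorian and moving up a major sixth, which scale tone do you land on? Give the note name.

B#

The scale is D# E# F# G# A# B# C#.
The degree 1 is D#; a major sixth above that is B# — scale degree 6.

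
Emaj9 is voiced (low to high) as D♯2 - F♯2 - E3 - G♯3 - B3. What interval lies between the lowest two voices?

Those voices are D♯2 and F♯2.
3 letter names make it a third; at 3 semitones (a half step narrower than major) the quality is minor.

minor third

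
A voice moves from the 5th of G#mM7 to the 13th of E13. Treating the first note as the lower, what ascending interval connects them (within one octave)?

The 5th of G#mM7 is D#; the 13th of E13 is C#.
D# up to C# is 10 semitones, a half step narrower than a major seventh, so the interval is minor.

minor seventh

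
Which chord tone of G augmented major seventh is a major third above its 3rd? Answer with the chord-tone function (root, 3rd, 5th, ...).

5th

The chord tones of G+maj7 are G–B–D#–F#.
The 3rd is B. A major third above B is D#.
D# is the chord's 5th.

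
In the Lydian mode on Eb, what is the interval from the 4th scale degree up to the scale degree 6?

Eb lydian: Eb F G A Bb C D.
The 4th scale degree is A and the 6th scale degree is C.
A up to C is 3 semitones, a half step narrower than a major third, so the interval is minor.

minor 3rd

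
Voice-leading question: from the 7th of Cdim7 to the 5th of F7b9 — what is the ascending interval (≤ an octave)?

Cdim7 has B𝄫 as its 7th, and F7b9 has C as its 5th.
From B𝄫 to C: 3 semitones over a second = augmented.

augmented second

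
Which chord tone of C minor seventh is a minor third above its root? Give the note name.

The chord tones of Cm7 (C minor seventh) are C Eb G Bb.
The root is C. A minor third above C is Eb.
Eb is the chord's 3rd.

Eb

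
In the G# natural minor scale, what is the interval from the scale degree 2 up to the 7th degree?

m6

G# natural minor: G# A# B C# D# E F#.
Scale degree 2 = A#; degree 7 = F#.
From A# to F#: 8 semitones over a sixth = minor.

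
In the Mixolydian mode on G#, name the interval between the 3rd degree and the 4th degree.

G# mixolydian: G# A# B# C# D# E# F#.
So we need the interval from B# up to C#.
2 letter names make it a second; at 1 semitone (a half step narrower than major) the quality is minor.

minor 2nd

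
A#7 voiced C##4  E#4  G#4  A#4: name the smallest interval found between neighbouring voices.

Adjacent intervals: C##4→E#4 = minor third; E#4→G#4 = minor third; G#4→A#4 = major second.
The smallest is G#4 to A#4, a major second (2 semitones).

major second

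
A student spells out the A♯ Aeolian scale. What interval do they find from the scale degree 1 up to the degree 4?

perfect fourth

Spelling the A♯ Aeolian scale: A♯ B♯ C♯ D♯ E♯ F♯ G♯.
That puts A♯ below D♯.
A♯ up to D♯ spans 4 letter names and 5 semitones — a perfect fourth.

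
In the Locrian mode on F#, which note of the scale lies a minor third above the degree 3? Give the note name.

C

The scale is F# G A B C D E.
The degree 3 is A; a minor third above that is C — scale degree 5.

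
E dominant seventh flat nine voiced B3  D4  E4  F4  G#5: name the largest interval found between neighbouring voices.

Adjacent intervals: B3→D4 = minor third; D4→E4 = major second; E4→F4 = minor second; F4→G#5 = augmented ninth.
The largest is F4 to G#5, an augmented ninth (15 semitones).

augmented 9th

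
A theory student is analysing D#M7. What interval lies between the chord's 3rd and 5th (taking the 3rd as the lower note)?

D#Δ7 (D# major seventh): D#-F##-A#-C##.
So we need the interval from F## up to A#.
F## up to A# is 3 semitones, a half step narrower than a major third, so the interval is minor.

minor third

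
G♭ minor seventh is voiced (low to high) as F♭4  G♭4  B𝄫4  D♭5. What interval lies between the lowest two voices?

Those voices are F♭4 and G♭4.
F♭ up to G♭ spans 2 letter names and 2 semitones — a major second.

major second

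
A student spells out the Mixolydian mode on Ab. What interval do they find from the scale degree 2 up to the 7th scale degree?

The scale runs Ab Bb C Db Eb F Gb.
So we need the interval from Bb up to Gb.
Bb up to Gb is 8 semitones, a half step narrower than a major sixth, so the interval is minor.

minor sixth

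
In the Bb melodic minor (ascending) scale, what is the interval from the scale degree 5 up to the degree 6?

The scale runs Bb C Db Eb F G A.
Scale degree 5 = F; scale degree 6 = G.
F up to G spans 2 letter names and 2 semitones — a major second.

major second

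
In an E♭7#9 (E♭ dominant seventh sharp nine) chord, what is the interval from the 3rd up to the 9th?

Spelling the chord: E♭-G-B♭-D♭-F♯.
3rd = G; 9th = F♯.
Counting 7 letters and 11 half steps from G gives a major seventh.

major 7th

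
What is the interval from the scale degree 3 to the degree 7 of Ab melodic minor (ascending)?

The scale runs Ab Bb Cb Db Eb F G.
So we need the interval from Cb up to G.
5 letter names make it a fifth; at 8 semitones (a half step wider than perfect) the quality is augmented.

augmented fifth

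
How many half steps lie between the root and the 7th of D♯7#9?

D♯7#9 (D♯ dominant seventh sharp nine): D♯, F𝄪, A♯, C♯, E𝄪.
D♯ to C♯ is a minor seventh: 10 semitones.

10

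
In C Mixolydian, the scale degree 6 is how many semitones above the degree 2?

The scale is C D E F G A Bb.
D up to A is a perfect fifth — 7 semitones.

7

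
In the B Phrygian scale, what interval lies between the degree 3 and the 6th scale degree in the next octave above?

P11

The scale runs B C D E F♯ G A.
The degree 3 is D and the degree 6 (up an octave) is G.
Counting 11 letters and 17 half steps from D gives a perfect eleventh.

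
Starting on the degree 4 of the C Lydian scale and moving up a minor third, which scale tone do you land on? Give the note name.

The scale is C D E F# G A B.
The degree 4 is F#; a minor third above that is A — scale degree 6.

A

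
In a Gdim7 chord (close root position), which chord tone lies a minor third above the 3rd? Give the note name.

Db

The chord tones of G°7 (G diminished seventh) are G–Bb–Db–Fb.
The 3rd is Bb. A minor third above Bb is Db.
Db is the chord's 5th.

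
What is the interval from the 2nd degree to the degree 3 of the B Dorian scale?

Spelling the B Dorian scale: B C# D E F# G# A.
The 2nd degree is C# and the 3rd scale degree is D.
From C# to D: 1 semitone over a second = minor.

minor second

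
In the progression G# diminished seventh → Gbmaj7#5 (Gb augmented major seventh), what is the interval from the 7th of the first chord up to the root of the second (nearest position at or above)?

The 7th of G# diminished seventh is F; the root of Gbmaj7#5 (Gb augmented major seventh) is Gb.
F up to Gb is 1 semitone, a half step narrower than a major second, so the interval is minor.

m2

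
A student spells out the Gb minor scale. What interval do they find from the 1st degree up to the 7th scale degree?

Gb natural minor: Gb Ab Bbb Cb Db Ebb Fb.
1st degree = Gb; 7th degree = Fb.
From Gb to Fb: 10 semitones over a seventh = minor.

m7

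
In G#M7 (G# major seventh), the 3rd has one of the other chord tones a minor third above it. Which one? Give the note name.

D#

The chord tones of G#Δ7 (G# major seventh) are G#, B#, D#, F##.
The 3rd is B#. A minor third above B# is D#.
D# is the chord's 5th.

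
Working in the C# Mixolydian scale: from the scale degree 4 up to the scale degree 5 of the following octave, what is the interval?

major ninth

Spelling the C# Mixolydian scale: C# D# E# F# G# A# B.
So we need the interval from F# up to G#.
F# up to G# spans 9 letter names and 14 semitones — a major ninth.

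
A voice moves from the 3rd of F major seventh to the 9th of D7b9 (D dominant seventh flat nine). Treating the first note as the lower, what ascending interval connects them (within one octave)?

diminished fifth

F major seventh has A as its 3rd, and D7b9 (D dominant seventh flat nine) has E♭ as its 9th.
From A to E♭: 6 semitones over a fifth = diminished.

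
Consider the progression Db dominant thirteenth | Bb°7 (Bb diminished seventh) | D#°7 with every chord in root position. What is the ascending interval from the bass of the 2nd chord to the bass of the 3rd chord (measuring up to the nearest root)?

augmented third

The roots are Bb and D#.
From Bb to D#: 5 semitones over a third = augmented.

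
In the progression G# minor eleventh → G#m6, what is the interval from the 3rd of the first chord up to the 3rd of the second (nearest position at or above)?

The 3rd of G# minor eleventh is B; the 3rd of G#m6 is B.
B up to B spans 1 letter names and 0 semitones — a perfect unison.

P1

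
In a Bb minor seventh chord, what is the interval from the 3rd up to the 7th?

P5

Bbmin7 (Bb minor seventh): Bb, Db, F, Ab.
3rd = Db; 7th = Ab.
Db up to Ab spans 5 letter names and 7 semitones — a perfect fifth.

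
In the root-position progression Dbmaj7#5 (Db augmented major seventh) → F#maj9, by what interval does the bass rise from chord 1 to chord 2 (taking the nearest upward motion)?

augmented 3rd

The roots are Db and F#.
From Db to F#: 5 semitones over a third = augmented.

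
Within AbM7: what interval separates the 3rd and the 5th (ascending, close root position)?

minor third

AbΔ7: Ab–C–Eb–G.
3rd = C; 5th = Eb.
From C to Eb: 3 semitones over a third = minor.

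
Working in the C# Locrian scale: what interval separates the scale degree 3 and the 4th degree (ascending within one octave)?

major second

C# locrian: C# D E F# G A B.
That puts E below F#.
Counting 2 letters and 2 half steps from E gives a major second.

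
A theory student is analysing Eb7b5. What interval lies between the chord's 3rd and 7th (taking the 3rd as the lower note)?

Spelling the chord: Eb-G-Bbb-Db.
3rd = G; 7th = Db.
G up to Db is 6 semitones, a half step narrower than a perfect fifth, so the interval is diminished.
That tritone between 3rd and 7th is what gives the dominant seventh its pull toward resolution.

d5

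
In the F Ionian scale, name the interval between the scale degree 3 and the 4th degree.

F major: F G A Bb C D E.
The scale degree 3 is A and the degree 4 is Bb.
From A to Bb: 1 semitone over a second = minor.

minor second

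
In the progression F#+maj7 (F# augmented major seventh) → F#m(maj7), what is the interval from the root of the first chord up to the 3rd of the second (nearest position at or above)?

minor third

The root of F#+maj7 (F# augmented major seventh) is F#; the 3rd of F#m(maj7) is A.
3 letter names make it a third; at 3 semitones (a half step narrower than major) the quality is minor.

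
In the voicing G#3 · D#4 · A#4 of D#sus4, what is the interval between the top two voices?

Those voices are D#4 and A#4.
From D# to A# is 7 semitones, exactly the perfect fifth.

perfect fifth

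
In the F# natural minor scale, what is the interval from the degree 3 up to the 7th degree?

Spelling the F# natural minor scale: F# G# A B C# D E.
So we need the interval from A up to E.
Counting 5 letters and 7 half steps from A gives a perfect fifth.

perfect 5th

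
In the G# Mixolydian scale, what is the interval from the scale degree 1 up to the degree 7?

m7

Spelling the G# Mixolydian scale: G# A# B# C# D# E# F#.
So we need the interval from G# up to F#.
G# up to F# is 10 semitones, a half step narrower than a major seventh, so the interval is minor.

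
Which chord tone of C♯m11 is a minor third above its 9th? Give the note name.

F#

Spelling the chord: C♯-E-G♯-B-D♯-F♯.
The 9th is D♯. A minor third above D♯ is F♯.
F♯ is the chord's 11th.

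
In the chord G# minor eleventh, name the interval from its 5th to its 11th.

Spelling the chord: G#-B-D#-F#-A#-C#.
5th = D#; 11th = C#.
D# up to C# is 10 semitones, a half step narrower than a major seventh, so the interval is minor.

minor 7th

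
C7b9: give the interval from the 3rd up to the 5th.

m3

Spelling the chord: C E G Bb Db.
The 3rd is E and the 5th is G.
E up to G is 3 semitones, a half step narrower than a major third, so the interval is minor.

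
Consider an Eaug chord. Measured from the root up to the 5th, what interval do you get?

augmented fifth

Spelling the chord: E-G♯-B♯.
The root is E and the 5th is B♯.
From E to B♯: 8 semitones over a fifth = augmented.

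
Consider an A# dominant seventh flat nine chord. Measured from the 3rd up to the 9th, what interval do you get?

diminished seventh

A# dominant seventh flat nine is spelled A#–C##–E#–G#–B.
The 3rd is C## and the 9th is B.
C## up to B is 9 semitones, a whole step narrower than a major seventh, so the interval is diminished.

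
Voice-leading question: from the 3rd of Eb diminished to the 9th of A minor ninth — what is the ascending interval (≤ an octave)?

The 3rd of Eb diminished is Gb; the 9th of A minor ninth is B.
From Gb to B: 5 semitones over a third = augmented.

augmented third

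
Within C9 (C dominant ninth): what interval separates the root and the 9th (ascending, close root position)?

C dominant ninth: C–E–G–B♭–D.
The root is C and the 9th is D.
From C to D is 14 semitones, exactly the major ninth.

major ninth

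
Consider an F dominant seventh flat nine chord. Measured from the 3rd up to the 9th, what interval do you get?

F dominant seventh flat nine is spelled F-A-C-E♭-G♭.
That puts A below G♭.
7 letter names make it a seventh; at 9 semitones (a whole step narrower than major) the quality is diminished.

diminished seventh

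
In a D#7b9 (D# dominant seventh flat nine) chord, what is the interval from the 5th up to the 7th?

The chord tones of D# dominant seventh flat nine are D#-F##-A#-C#-E.
So we need the interval from A# up to C#.
From A# to C#: 3 semitones over a third = minor.

m3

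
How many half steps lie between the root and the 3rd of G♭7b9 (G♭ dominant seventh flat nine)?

4

G♭7b9: G♭ B♭ D♭ F♭ A𝄫.
G♭ to B♭ is a major third: 4 semitones.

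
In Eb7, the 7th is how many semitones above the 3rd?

6

Eb7 (Eb dominant seventh) is spelled Eb, G, Bb, Db.
G to Db is a diminished fifth: 6 semitones.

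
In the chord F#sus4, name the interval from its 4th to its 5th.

F#sus4 is spelled F#–B–C#.
The 4th is B and the 5th is C#.
From B to C# is 2 semitones, exactly the major second.

M2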